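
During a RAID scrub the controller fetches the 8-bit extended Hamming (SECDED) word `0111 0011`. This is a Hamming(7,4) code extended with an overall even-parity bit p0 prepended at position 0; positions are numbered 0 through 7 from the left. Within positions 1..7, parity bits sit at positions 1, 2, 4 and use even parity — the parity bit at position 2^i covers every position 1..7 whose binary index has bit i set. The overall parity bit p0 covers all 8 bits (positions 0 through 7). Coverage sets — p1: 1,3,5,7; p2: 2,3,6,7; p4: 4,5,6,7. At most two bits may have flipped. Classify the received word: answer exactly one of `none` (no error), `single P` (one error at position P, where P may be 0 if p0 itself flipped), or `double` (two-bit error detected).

s1: b1⊕b3⊕b5⊕b7 = 1⊕1⊕0⊕1 = 1
s2: b2⊕b3⊕b6⊕b7 = 1⊕1⊕1⊕1 = 0
s4: b4⊕b5⊕b6⊕b7 = 0⊕0⊕1⊕1 = 0
Syndrome (s4...s1) = 001 → position 1.
Overall parity (XOR of all 8 bits, including p0): 0⊕1⊕1⊕1⊕0⊕0⊕1⊕1 = 1
Overall=1, syndrome position=1 → single-bit error at position 1.

single 1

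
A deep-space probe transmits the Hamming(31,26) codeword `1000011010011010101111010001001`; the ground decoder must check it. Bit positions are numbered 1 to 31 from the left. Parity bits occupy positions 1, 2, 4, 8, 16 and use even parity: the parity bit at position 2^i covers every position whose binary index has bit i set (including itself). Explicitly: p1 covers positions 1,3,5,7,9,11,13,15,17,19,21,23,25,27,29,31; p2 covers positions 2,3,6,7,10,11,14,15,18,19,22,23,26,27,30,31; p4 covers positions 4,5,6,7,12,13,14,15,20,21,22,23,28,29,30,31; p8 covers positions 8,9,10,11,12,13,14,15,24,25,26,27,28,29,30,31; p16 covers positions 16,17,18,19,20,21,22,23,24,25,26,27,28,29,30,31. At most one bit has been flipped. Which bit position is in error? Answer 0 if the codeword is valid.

9

s1: b1⊕b3⊕b5⊕b7⊕b9⊕b11⊕b13⊕b15⊕b17⊕b19⊕b21⊕b23⊕b25⊕b27⊕b29⊕b31 = 1⊕0⊕0⊕1⊕1⊕0⊕1⊕1⊕1⊕1⊕1⊕0⊕0⊕0⊕0⊕1 = 1
s2: b2⊕b3⊕b6⊕b7⊕b10⊕b11⊕b14⊕b15⊕b18⊕b19⊕b22⊕b23⊕b26⊕b27⊕b30⊕b31 = 0⊕0⊕1⊕1⊕0⊕0⊕0⊕1⊕0⊕1⊕1⊕0⊕0⊕0⊕0⊕1 = 0
s4: b4⊕b5⊕b6⊕b7⊕b12⊕b13⊕b14⊕b15⊕b20⊕b21⊕b22⊕b23⊕b28⊕b29⊕b30⊕b31 = 0⊕0⊕1⊕1⊕1⊕1⊕0⊕1⊕1⊕1⊕1⊕0⊕1⊕0⊕0⊕1 = 0
s8: b8⊕b9⊕b10⊕b11⊕b12⊕b13⊕b14⊕b15⊕b24⊕b25⊕b26⊕b27⊕b28⊕b29⊕b30⊕b31 = 0⊕1⊕0⊕0⊕1⊕1⊕0⊕1⊕1⊕0⊕0⊕0⊕1⊕0⊕0⊕1 = 1
s16: b16⊕b17⊕b18⊕b19⊕b20⊕b21⊕b22⊕b23⊕b24⊕b25⊕b26⊕b27⊕b28⊕b29⊕b30⊕b31 = 0⊕1⊕0⊕1⊕1⊕1⊕1⊕0⊕1⊕0⊕0⊕0⊕1⊕0⊕0⊕1 = 0
Syndrome (s16...s1) = 01001 → position 9.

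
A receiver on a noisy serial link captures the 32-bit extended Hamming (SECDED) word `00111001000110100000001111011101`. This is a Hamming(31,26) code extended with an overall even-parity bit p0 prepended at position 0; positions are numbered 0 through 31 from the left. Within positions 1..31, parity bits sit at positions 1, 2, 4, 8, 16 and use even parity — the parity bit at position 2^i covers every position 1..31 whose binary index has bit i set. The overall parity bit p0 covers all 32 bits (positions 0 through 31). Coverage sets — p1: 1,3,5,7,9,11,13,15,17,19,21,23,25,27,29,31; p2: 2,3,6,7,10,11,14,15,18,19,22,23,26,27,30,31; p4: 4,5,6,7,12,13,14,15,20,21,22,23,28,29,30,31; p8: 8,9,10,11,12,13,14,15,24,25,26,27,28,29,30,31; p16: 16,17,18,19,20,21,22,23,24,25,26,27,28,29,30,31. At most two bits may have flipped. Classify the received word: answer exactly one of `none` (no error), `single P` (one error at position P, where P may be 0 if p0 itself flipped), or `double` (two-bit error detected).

single 14

s1: b1⊕b3⊕b5⊕b7⊕b9⊕b11⊕b13⊕b15⊕b17⊕b19⊕b21⊕b23⊕b25⊕b27⊕b29⊕b31 = 0⊕1⊕0⊕1⊕0⊕1⊕0⊕0⊕0⊕0⊕0⊕1⊕1⊕1⊕1⊕1 = 0
s2: b2⊕b3⊕b6⊕b7⊕b10⊕b11⊕b14⊕b15⊕b18⊕b19⊕b22⊕b23⊕b26⊕b27⊕b30⊕b31 = 1⊕1⊕0⊕1⊕0⊕1⊕1⊕0⊕0⊕0⊕1⊕1⊕0⊕1⊕0⊕1 = 1
s4: b4⊕b5⊕b6⊕b7⊕b12⊕b13⊕b14⊕b15⊕b20⊕b21⊕b22⊕b23⊕b28⊕b29⊕b30⊕b31 = 1⊕0⊕0⊕1⊕1⊕0⊕1⊕0⊕0⊕0⊕1⊕1⊕1⊕1⊕0⊕1 = 1
s8: b8⊕b9⊕b10⊕b11⊕b12⊕b13⊕b14⊕b15⊕b24⊕b25⊕b26⊕b27⊕b28⊕b29⊕b30⊕b31 = 0⊕0⊕0⊕1⊕1⊕0⊕1⊕0⊕1⊕1⊕0⊕1⊕1⊕1⊕0⊕1 = 1
s16: b16⊕b17⊕b18⊕b19⊕b20⊕b21⊕b22⊕b23⊕b24⊕b25⊕b26⊕b27⊕b28⊕b29⊕b30⊕b31 = 0⊕0⊕0⊕0⊕0⊕0⊕1⊕1⊕1⊕1⊕0⊕1⊕1⊕1⊕0⊕1 = 0
Syndrome (s16...s1) = 01110 → position 14.
Overall parity (XOR of all 32 bits, including p0): 0⊕0⊕1⊕1⊕1⊕0⊕0⊕1⊕0⊕0⊕0⊕1⊕1⊕0⊕1⊕0⊕0⊕0⊕0⊕0⊕0⊕0⊕1⊕1⊕1⊕1⊕0⊕1⊕1⊕1⊕0⊕1 = 1
Overall=1, syndrome position=14 → single-bit error at position 14.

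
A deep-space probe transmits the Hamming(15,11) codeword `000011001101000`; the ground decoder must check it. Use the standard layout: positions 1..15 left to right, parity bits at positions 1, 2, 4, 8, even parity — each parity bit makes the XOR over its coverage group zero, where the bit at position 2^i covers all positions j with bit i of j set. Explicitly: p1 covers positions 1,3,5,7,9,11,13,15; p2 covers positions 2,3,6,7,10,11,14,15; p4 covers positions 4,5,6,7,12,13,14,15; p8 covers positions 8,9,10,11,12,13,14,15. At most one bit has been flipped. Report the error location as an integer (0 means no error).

12

s1: b1⊕b3⊕b5⊕b7⊕b9⊕b11⊕b13⊕b15 = 0⊕0⊕1⊕0⊕1⊕0⊕0⊕0 = 0
s2: b2⊕b3⊕b6⊕b7⊕b10⊕b11⊕b14⊕b15 = 0⊕0⊕1⊕0⊕1⊕0⊕0⊕0 = 0
s4: b4⊕b5⊕b6⊕b7⊕b12⊕b13⊕b14⊕b15 = 0⊕1⊕1⊕0⊕1⊕0⊕0⊕0 = 1
s8: b8⊕b9⊕b10⊕b11⊕b12⊕b13⊕b14⊕b15 = 0⊕1⊕1⊕0⊕1⊕0⊕0⊕0 = 1
Syndrome (s8...s1) = 1100 → position 12.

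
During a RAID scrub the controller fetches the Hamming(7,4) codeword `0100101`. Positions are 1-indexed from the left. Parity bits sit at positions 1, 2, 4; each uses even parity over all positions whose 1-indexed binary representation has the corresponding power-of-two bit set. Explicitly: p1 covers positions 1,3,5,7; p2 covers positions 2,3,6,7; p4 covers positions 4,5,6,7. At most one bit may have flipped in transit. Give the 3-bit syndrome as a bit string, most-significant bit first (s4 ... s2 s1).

s1: b1⊕b3⊕b5⊕b7 = 0⊕0⊕1⊕1 = 0
s2: b2⊕b3⊕b6⊕b7 = 1⊕0⊕0⊕1 = 0
s4: b4⊕b5⊕b6⊕b7 = 0⊕1⊕0⊕1 = 0
Syndrome (s4...s1) = 000 → position 0 (no error).

000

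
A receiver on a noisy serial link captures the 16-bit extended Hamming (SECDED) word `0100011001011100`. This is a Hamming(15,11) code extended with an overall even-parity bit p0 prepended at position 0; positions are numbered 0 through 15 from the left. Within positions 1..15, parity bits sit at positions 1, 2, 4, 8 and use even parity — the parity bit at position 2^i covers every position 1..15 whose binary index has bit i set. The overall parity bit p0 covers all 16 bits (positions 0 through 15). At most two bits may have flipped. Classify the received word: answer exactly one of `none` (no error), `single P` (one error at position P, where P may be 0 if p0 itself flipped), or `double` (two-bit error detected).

s1: b1⊕b3⊕b5⊕b7⊕b9⊕b11⊕b13⊕b15 = 1⊕0⊕1⊕0⊕1⊕1⊕1⊕0 = 1
s2: b2⊕b3⊕b6⊕b7⊕b10⊕b11⊕b14⊕b15 = 0⊕0⊕1⊕0⊕0⊕1⊕0⊕0 = 0
s4: b4⊕b5⊕b6⊕b7⊕b12⊕b13⊕b14⊕b15 = 0⊕1⊕1⊕0⊕1⊕1⊕0⊕0 = 0
s8: b8⊕b9⊕b10⊕b11⊕b12⊕b13⊕b14⊕b15 = 0⊕1⊕0⊕1⊕1⊕1⊕0⊕0 = 0
Syndrome (s8...s1) = 0001 → position 1.
Overall parity (XOR of all 16 bits, including p0): 0⊕1⊕0⊕0⊕0⊕1⊕1⊕0⊕0⊕1⊕0⊕1⊕1⊕1⊕0⊕0 = 1
Overall=1, syndrome position=1 → single-bit error at position 1.

single 1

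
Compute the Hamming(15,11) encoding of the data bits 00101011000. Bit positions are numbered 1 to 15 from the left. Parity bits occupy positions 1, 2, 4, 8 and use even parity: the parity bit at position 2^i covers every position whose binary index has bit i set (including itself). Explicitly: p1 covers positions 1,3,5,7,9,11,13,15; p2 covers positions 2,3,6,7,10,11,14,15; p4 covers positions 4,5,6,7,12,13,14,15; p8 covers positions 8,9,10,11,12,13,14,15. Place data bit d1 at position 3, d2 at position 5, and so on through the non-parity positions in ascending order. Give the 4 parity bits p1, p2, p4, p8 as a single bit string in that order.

0001

Place data bits at non-power-of-two positions: b3=0, b5=0, b6=1, b7=0, b9=1, b10=0, b11=1, b12=1, b13=0, b14=0, b15=0.
p1 = XOR of data positions {3,5,7,9,11,13,15} = 0⊕0⊕0⊕1⊕1⊕0⊕0 = 0
p2 = XOR of data positions {3,6,7,10,11,14,15} = 0⊕1⊕0⊕0⊕1⊕0⊕0 = 0
p4 = XOR of data positions {5,6,7,12,13,14,15} = 0⊕1⊕0⊕1⊕0⊕0⊕0 = 0
p8 = XOR of data positions {9,10,11,12,13,14,15} = 1⊕0⊕1⊕1⊕0⊕0⊕0 = 1
Parity bits p1,p2,p4,p8 = 0001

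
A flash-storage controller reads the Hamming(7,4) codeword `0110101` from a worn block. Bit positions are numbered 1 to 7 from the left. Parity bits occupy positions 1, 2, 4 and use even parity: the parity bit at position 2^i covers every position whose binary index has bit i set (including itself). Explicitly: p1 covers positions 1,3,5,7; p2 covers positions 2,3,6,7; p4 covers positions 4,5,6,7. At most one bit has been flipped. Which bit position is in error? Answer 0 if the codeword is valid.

3

s1: b1⊕b3⊕b5⊕b7 = 0⊕1⊕1⊕1 = 1
s2: b2⊕b3⊕b6⊕b7 = 1⊕1⊕0⊕1 = 1
s4: b4⊕b5⊕b6⊕b7 = 0⊕1⊕0⊕1 = 0
Syndrome (s4...s1) = 011 → position 3.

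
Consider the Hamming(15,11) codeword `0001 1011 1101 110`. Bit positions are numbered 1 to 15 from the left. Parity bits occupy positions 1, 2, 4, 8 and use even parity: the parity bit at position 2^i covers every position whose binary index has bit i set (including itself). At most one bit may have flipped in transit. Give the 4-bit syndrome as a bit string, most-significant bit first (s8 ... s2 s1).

0010

s1: b1⊕b3⊕b5⊕b7⊕b9⊕b11⊕b13⊕b15 = 0⊕0⊕1⊕1⊕1⊕0⊕1⊕0 = 0
s2: b2⊕b3⊕b6⊕b7⊕b10⊕b11⊕b14⊕b15 = 0⊕0⊕0⊕1⊕1⊕0⊕1⊕0 = 1
s4: b4⊕b5⊕b6⊕b7⊕b12⊕b13⊕b14⊕b15 = 1⊕1⊕0⊕1⊕1⊕1⊕1⊕0 = 0
s8: b8⊕b9⊕b10⊕b11⊕b12⊕b13⊕b14⊕b15 = 1⊕1⊕1⊕0⊕1⊕1⊕1⊕0 = 0
Syndrome (s8...s1) = 0010 → position 2.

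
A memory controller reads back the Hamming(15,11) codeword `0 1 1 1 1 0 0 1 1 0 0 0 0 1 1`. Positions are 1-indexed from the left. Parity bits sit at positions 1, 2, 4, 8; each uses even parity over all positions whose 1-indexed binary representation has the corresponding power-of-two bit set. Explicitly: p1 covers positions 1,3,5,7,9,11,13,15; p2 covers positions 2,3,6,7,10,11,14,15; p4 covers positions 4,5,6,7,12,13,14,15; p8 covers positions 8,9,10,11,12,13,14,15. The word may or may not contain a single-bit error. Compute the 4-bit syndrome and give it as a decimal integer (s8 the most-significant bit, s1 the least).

0

s1: b1⊕b3⊕b5⊕b7⊕b9⊕b11⊕b13⊕b15 = 0⊕1⊕1⊕0⊕1⊕0⊕0⊕1 = 0
s2: b2⊕b3⊕b6⊕b7⊕b10⊕b11⊕b14⊕b15 = 1⊕1⊕0⊕0⊕0⊕0⊕1⊕1 = 0
s4: b4⊕b5⊕b6⊕b7⊕b12⊕b13⊕b14⊕b15 = 1⊕1⊕0⊕0⊕0⊕0⊕1⊕1 = 0
s8: b8⊕b9⊕b10⊕b11⊕b12⊕b13⊕b14⊕b15 = 1⊕1⊕0⊕0⊕0⊕0⊕1⊕1 = 0
Syndrome (s8...s1) = 0000 → position 0 (no error).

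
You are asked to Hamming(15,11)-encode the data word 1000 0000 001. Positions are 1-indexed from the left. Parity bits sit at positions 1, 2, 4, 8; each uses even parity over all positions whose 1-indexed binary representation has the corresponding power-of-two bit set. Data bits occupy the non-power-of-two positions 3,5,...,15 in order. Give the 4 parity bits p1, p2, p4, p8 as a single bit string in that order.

Place data bits at non-power-of-two positions: b3=1, b5=0, b6=0, b7=0, b9=0, b10=0, b11=0, b12=0, b13=0, b14=0, b15=1.
p1 = XOR of data positions {3,5,7,9,11,13,15} = 1⊕0⊕0⊕0⊕0⊕0⊕1 = 0
p2 = XOR of data positions {3,6,7,10,11,14,15} = 1⊕0⊕0⊕0⊕0⊕0⊕1 = 0
p4 = XOR of data positions {5,6,7,12,13,14,15} = 0⊕0⊕0⊕0⊕0⊕0⊕1 = 1
p8 = XOR of data positions {9,10,11,12,13,14,15} = 0⊕0⊕0⊕0⊕0⊕0⊕1 = 1
Parity bits p1,p2,p4,p8 = 0011

0011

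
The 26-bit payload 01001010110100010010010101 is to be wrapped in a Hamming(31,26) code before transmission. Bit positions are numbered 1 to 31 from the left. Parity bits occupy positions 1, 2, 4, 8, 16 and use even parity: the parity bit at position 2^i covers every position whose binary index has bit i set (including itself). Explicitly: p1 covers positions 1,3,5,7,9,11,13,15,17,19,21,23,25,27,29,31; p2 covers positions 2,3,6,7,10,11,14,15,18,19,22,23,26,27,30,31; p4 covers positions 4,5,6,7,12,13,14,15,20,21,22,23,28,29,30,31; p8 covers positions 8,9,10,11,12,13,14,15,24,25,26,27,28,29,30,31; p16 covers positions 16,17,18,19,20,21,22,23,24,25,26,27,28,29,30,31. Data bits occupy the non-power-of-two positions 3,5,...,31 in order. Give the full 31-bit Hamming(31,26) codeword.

Place data bits at non-power-of-two positions: b3=0, b5=1, b6=0, b7=0, b9=1, b10=0, b11=1, b12=0, b13=1, b14=1, b15=0, b17=1, b18=0, b19=0, b20=0, b21=1, b22=0, b23=0, b24=1, b25=0, b26=0, b27=1, b28=0, b29=1, b30=0, b31=1.
p1 = XOR of data positions {3,5,7,9,11,13,15,17,19,21,23,25,27,29,31} = 0⊕1⊕0⊕1⊕1⊕1⊕0⊕1⊕0⊕1⊕0⊕0⊕1⊕1⊕1 = 1
p2 = XOR of data positions {3,6,7,10,11,14,15,18,19,22,23,26,27,30,31} = 0⊕0⊕0⊕0⊕1⊕1⊕0⊕0⊕0⊕0⊕0⊕0⊕1⊕0⊕1 = 0
p4 = XOR of data positions {5,6,7,12,13,14,15,20,21,22,23,28,29,30,31} = 1⊕0⊕0⊕0⊕1⊕1⊕0⊕0⊕1⊕0⊕0⊕0⊕1⊕0⊕1 = 0
p8 = XOR of data positions {9,10,11,12,13,14,15,24,25,26,27,28,29,30,31} = 1⊕0⊕1⊕0⊕1⊕1⊕0⊕1⊕0⊕0⊕1⊕0⊕1⊕0⊕1 = 0
p16 = XOR of data positions {17,18,19,20,21,22,23,24,25,26,27,28,29,30,31} = 1⊕0⊕0⊕0⊕1⊕0⊕0⊕1⊕0⊕0⊕1⊕0⊕1⊕0⊕1 = 0
Codeword b1..b31 = 1000100010101100100010010010101

1000100010101100100010010010101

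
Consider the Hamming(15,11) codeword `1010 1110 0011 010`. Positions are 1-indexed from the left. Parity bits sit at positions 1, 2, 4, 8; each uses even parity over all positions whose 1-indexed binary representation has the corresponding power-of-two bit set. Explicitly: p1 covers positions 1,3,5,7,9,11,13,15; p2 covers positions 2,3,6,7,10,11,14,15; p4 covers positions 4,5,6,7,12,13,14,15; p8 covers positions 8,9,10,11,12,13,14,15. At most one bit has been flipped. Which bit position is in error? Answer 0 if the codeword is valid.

s1: b1⊕b3⊕b5⊕b7⊕b9⊕b11⊕b13⊕b15 = 1⊕1⊕1⊕1⊕0⊕1⊕0⊕0 = 1
s2: b2⊕b3⊕b6⊕b7⊕b10⊕b11⊕b14⊕b15 = 0⊕1⊕1⊕1⊕0⊕1⊕1⊕0 = 1
s4: b4⊕b5⊕b6⊕b7⊕b12⊕b13⊕b14⊕b15 = 0⊕1⊕1⊕1⊕1⊕0⊕1⊕0 = 1
s8: b8⊕b9⊕b10⊕b11⊕b12⊕b13⊕b14⊕b15 = 0⊕0⊕0⊕1⊕1⊕0⊕1⊕0 = 1
Syndrome (s8...s1) = 1111 → position 15.

15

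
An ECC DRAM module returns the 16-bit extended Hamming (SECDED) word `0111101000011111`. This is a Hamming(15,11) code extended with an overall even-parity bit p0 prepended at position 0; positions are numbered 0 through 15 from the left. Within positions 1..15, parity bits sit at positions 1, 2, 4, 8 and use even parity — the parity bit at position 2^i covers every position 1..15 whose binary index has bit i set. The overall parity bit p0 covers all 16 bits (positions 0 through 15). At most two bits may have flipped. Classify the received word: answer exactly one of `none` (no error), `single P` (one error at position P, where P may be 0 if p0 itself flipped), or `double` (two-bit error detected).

s1: b1⊕b3⊕b5⊕b7⊕b9⊕b11⊕b13⊕b15 = 1⊕1⊕0⊕0⊕0⊕1⊕1⊕1 = 1
s2: b2⊕b3⊕b6⊕b7⊕b10⊕b11⊕b14⊕b15 = 1⊕1⊕1⊕0⊕0⊕1⊕1⊕1 = 0
s4: b4⊕b5⊕b6⊕b7⊕b12⊕b13⊕b14⊕b15 = 1⊕0⊕1⊕0⊕1⊕1⊕1⊕1 = 0
s8: b8⊕b9⊕b10⊕b11⊕b12⊕b13⊕b14⊕b15 = 0⊕0⊕0⊕1⊕1⊕1⊕1⊕1 = 1
Syndrome (s8...s1) = 1001 → position 9.
Overall parity (XOR of all 16 bits, including p0): 0⊕1⊕1⊕1⊕1⊕0⊕1⊕0⊕0⊕0⊕0⊕1⊕1⊕1⊕1⊕1 = 0
Overall=0, syndrome position=9 → double-bit error detected (uncorrectable).

double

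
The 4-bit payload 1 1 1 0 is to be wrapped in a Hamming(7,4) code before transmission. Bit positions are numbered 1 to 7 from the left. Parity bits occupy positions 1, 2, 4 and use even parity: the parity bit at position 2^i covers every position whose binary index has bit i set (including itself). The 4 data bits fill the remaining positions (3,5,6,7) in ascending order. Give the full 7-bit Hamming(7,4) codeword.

0010110

Place data bits at non-power-of-two positions: b3=1, b5=1, b6=1, b7=0.
p1 = XOR of data positions {3,5,7} = 1⊕1⊕0 = 0
p2 = XOR of data positions {3,6,7} = 1⊕1⊕0 = 0
p4 = XOR of data positions {5,6,7} = 1⊕1⊕0 = 0
Codeword b1..b7 = 0010110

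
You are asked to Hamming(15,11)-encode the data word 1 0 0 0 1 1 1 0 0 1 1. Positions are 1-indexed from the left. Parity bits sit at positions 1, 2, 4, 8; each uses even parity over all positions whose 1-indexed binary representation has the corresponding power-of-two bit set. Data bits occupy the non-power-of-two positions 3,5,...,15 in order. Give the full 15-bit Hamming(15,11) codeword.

Place data bits at non-power-of-two positions: b3=1, b5=0, b6=0, b7=0, b9=1, b10=1, b11=1, b12=0, b13=0, b14=1, b15=1.
p1 = XOR of data positions {3,5,7,9,11,13,15} = 1⊕0⊕0⊕1⊕1⊕0⊕1 = 0
p2 = XOR of data positions {3,6,7,10,11,14,15} = 1⊕0⊕0⊕1⊕1⊕1⊕1 = 1
p4 = XOR of data positions {5,6,7,12,13,14,15} = 0⊕0⊕0⊕0⊕0⊕1⊕1 = 0
p8 = XOR of data positions {9,10,11,12,13,14,15} = 1⊕1⊕1⊕0⊕0⊕1⊕1 = 1
Codeword b1..b15 = 011000011110011

011000011110011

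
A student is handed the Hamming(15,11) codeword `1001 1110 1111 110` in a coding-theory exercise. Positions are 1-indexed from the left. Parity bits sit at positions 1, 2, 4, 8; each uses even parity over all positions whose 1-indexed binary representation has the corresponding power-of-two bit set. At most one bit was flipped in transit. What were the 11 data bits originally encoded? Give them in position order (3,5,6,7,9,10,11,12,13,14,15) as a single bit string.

s1: b1⊕b3⊕b5⊕b7⊕b9⊕b11⊕b13⊕b15 = 1⊕0⊕1⊕1⊕1⊕1⊕1⊕0 = 0
s2: b2⊕b3⊕b6⊕b7⊕b10⊕b11⊕b14⊕b15 = 0⊕0⊕1⊕1⊕1⊕1⊕1⊕0 = 1
s4: b4⊕b5⊕b6⊕b7⊕b12⊕b13⊕b14⊕b15 = 1⊕1⊕1⊕1⊕1⊕1⊕1⊕0 = 1
s8: b8⊕b9⊕b10⊕b11⊕b12⊕b13⊕b14⊕b15 = 0⊕1⊕1⊕1⊕1⊕1⊕1⊕0 = 0
Syndrome (s8...s1) = 0110 → position 6.
Flip bit 6: corrected codeword = 100110101111110
Data bits at positions 3,5,6,7,9,10,11,12,13,14,15: 01011111110

01011111110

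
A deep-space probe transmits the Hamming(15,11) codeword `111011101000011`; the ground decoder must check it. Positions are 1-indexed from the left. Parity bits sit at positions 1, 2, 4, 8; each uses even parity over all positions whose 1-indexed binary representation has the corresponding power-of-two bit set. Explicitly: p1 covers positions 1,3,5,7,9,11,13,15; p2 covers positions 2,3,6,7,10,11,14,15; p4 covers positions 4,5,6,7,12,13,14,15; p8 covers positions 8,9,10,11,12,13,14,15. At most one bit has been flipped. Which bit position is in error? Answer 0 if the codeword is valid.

s1: b1⊕b3⊕b5⊕b7⊕b9⊕b11⊕b13⊕b15 = 1⊕1⊕1⊕1⊕1⊕0⊕0⊕1 = 0
s2: b2⊕b3⊕b6⊕b7⊕b10⊕b11⊕b14⊕b15 = 1⊕1⊕1⊕1⊕0⊕0⊕1⊕1 = 0
s4: b4⊕b5⊕b6⊕b7⊕b12⊕b13⊕b14⊕b15 = 0⊕1⊕1⊕1⊕0⊕0⊕1⊕1 = 1
s8: b8⊕b9⊕b10⊕b11⊕b12⊕b13⊕b14⊕b15 = 0⊕1⊕0⊕0⊕0⊕0⊕1⊕1 = 1
Syndrome (s8...s1) = 1100 → position 12.

12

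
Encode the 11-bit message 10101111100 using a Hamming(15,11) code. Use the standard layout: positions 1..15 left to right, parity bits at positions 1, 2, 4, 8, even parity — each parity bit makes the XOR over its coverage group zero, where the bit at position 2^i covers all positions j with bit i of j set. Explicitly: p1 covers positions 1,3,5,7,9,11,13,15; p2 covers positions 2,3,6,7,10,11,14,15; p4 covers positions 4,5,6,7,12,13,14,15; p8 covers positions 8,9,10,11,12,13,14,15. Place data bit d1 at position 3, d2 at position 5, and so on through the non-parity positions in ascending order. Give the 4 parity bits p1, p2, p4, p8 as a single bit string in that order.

Place data bits at non-power-of-two positions: b3=1, b5=0, b6=1, b7=0, b9=1, b10=1, b11=1, b12=1, b13=1, b14=0, b15=0.
p1 = XOR of data positions {3,5,7,9,11,13,15} = 1⊕0⊕0⊕1⊕1⊕1⊕0 = 0
p2 = XOR of data positions {3,6,7,10,11,14,15} = 1⊕1⊕0⊕1⊕1⊕0⊕0 = 0
p4 = XOR of data positions {5,6,7,12,13,14,15} = 0⊕1⊕0⊕1⊕1⊕0⊕0 = 1
p8 = XOR of data positions {9,10,11,12,13,14,15} = 1⊕1⊕1⊕1⊕1⊕0⊕0 = 1
Parity bits p1,p2,p4,p8 = 0011

0011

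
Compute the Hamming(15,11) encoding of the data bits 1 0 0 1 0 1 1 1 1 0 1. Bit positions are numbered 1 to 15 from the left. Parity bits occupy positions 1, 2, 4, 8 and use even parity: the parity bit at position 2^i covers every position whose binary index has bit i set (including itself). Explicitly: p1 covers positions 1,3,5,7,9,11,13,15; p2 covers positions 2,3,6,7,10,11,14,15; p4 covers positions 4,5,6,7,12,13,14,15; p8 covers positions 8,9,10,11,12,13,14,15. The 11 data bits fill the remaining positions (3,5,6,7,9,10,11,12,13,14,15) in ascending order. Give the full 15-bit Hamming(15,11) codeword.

111000110111101

Place data bits at non-power-of-two positions: b3=1, b5=0, b6=0, b7=1, b9=0, b10=1, b11=1, b12=1, b13=1, b14=0, b15=1.
p1 = XOR of data positions {3,5,7,9,11,13,15} = 1⊕0⊕1⊕0⊕1⊕1⊕1 = 1
p2 = XOR of data positions {3,6,7,10,11,14,15} = 1⊕0⊕1⊕1⊕1⊕0⊕1 = 1
p4 = XOR of data positions {5,6,7,12,13,14,15} = 0⊕0⊕1⊕1⊕1⊕0⊕1 = 0
p8 = XOR of data positions {9,10,11,12,13,14,15} = 0⊕1⊕1⊕1⊕1⊕0⊕1 = 1
Codeword b1..b15 = 111000110111101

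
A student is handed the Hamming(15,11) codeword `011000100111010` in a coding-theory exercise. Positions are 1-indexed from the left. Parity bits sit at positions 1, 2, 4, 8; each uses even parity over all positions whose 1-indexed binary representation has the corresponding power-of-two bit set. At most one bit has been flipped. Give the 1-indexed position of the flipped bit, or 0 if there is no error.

s1: b1⊕b3⊕b5⊕b7⊕b9⊕b11⊕b13⊕b15 = 0⊕1⊕0⊕1⊕0⊕1⊕0⊕0 = 1
s2: b2⊕b3⊕b6⊕b7⊕b10⊕b11⊕b14⊕b15 = 1⊕1⊕0⊕1⊕1⊕1⊕1⊕0 = 0
s4: b4⊕b5⊕b6⊕b7⊕b12⊕b13⊕b14⊕b15 = 0⊕0⊕0⊕1⊕1⊕0⊕1⊕0 = 1
s8: b8⊕b9⊕b10⊕b11⊕b12⊕b13⊕b14⊕b15 = 0⊕0⊕1⊕1⊕1⊕0⊕1⊕0 = 0
Syndrome (s8...s1) = 0101 → position 5.

5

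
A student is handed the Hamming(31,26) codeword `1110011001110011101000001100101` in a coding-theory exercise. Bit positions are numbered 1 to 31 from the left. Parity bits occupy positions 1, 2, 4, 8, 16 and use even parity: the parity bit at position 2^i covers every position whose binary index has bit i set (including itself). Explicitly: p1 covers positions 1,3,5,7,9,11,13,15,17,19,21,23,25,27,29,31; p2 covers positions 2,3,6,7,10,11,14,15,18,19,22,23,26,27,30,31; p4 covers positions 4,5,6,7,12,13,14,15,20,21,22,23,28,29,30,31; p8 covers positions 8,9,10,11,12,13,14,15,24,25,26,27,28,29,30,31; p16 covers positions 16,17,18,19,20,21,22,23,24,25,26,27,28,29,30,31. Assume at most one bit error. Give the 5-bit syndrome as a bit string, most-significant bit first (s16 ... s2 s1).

10000

s1: b1⊕b3⊕b5⊕b7⊕b9⊕b11⊕b13⊕b15⊕b17⊕b19⊕b21⊕b23⊕b25⊕b27⊕b29⊕b31 = 1⊕1⊕0⊕1⊕0⊕1⊕0⊕1⊕1⊕1⊕0⊕0⊕1⊕0⊕1⊕1 = 0
s2: b2⊕b3⊕b6⊕b7⊕b10⊕b11⊕b14⊕b15⊕b18⊕b19⊕b22⊕b23⊕b26⊕b27⊕b30⊕b31 = 1⊕1⊕1⊕1⊕1⊕1⊕0⊕1⊕0⊕1⊕0⊕0⊕1⊕0⊕0⊕1 = 0
s4: b4⊕b5⊕b6⊕b7⊕b12⊕b13⊕b14⊕b15⊕b20⊕b21⊕b22⊕b23⊕b28⊕b29⊕b30⊕b31 = 0⊕0⊕1⊕1⊕1⊕0⊕0⊕1⊕0⊕0⊕0⊕0⊕0⊕1⊕0⊕1 = 0
s8: b8⊕b9⊕b10⊕b11⊕b12⊕b13⊕b14⊕b15⊕b24⊕b25⊕b26⊕b27⊕b28⊕b29⊕b30⊕b31 = 0⊕0⊕1⊕1⊕1⊕0⊕0⊕1⊕0⊕1⊕1⊕0⊕0⊕1⊕0⊕1 = 0
s16: b16⊕b17⊕b18⊕b19⊕b20⊕b21⊕b22⊕b23⊕b24⊕b25⊕b26⊕b27⊕b28⊕b29⊕b30⊕b31 = 1⊕1⊕0⊕1⊕0⊕0⊕0⊕0⊕0⊕1⊕1⊕0⊕0⊕1⊕0⊕1 = 1
Syndrome (s16...s1) = 10000 → position 16.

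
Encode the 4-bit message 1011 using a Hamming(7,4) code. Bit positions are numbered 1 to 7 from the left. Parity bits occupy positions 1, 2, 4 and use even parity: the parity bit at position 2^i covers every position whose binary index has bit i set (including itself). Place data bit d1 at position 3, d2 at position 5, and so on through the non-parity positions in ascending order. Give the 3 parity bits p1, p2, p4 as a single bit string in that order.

010

Place data bits at non-power-of-two positions: b3=1, b5=0, b6=1, b7=1.
p1 = XOR of data positions {3,5,7} = 1⊕0⊕1 = 0
p2 = XOR of data positions {3,6,7} = 1⊕1⊕1 = 1
p4 = XOR of data positions {5,6,7} = 0⊕1⊕1 = 0
Parity bits p1,p2,p4 = 010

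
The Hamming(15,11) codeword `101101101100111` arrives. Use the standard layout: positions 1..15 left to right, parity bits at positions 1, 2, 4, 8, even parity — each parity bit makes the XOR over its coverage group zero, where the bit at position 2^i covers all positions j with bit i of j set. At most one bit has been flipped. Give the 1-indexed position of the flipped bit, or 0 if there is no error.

s1: b1⊕b3⊕b5⊕b7⊕b9⊕b11⊕b13⊕b15 = 1⊕1⊕0⊕1⊕1⊕0⊕1⊕1 = 0
s2: b2⊕b3⊕b6⊕b7⊕b10⊕b11⊕b14⊕b15 = 0⊕1⊕1⊕1⊕1⊕0⊕1⊕1 = 0
s4: b4⊕b5⊕b6⊕b7⊕b12⊕b13⊕b14⊕b15 = 1⊕0⊕1⊕1⊕0⊕1⊕1⊕1 = 0
s8: b8⊕b9⊕b10⊕b11⊕b12⊕b13⊕b14⊕b15 = 0⊕1⊕1⊕0⊕0⊕1⊕1⊕1 = 1
Syndrome (s8...s1) = 1000 → position 8.

8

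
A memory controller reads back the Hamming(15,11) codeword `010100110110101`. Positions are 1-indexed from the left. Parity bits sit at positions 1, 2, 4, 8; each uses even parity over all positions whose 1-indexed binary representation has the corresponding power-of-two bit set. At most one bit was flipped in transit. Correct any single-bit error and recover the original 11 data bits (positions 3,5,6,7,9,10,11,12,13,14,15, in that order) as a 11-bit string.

00010010101

s1: b1⊕b3⊕b5⊕b7⊕b9⊕b11⊕b13⊕b15 = 0⊕0⊕0⊕1⊕0⊕1⊕1⊕1 = 0
s2: b2⊕b3⊕b6⊕b7⊕b10⊕b11⊕b14⊕b15 = 1⊕0⊕0⊕1⊕1⊕1⊕0⊕1 = 1
s4: b4⊕b5⊕b6⊕b7⊕b12⊕b13⊕b14⊕b15 = 1⊕0⊕0⊕1⊕0⊕1⊕0⊕1 = 0
s8: b8⊕b9⊕b10⊕b11⊕b12⊕b13⊕b14⊕b15 = 1⊕0⊕1⊕1⊕0⊕1⊕0⊕1 = 1
Syndrome (s8...s1) = 1010 → position 10.
Flip bit 10: corrected codeword = 010100110010101
Data bits at positions 3,5,6,7,9,10,11,12,13,14,15: 00010010101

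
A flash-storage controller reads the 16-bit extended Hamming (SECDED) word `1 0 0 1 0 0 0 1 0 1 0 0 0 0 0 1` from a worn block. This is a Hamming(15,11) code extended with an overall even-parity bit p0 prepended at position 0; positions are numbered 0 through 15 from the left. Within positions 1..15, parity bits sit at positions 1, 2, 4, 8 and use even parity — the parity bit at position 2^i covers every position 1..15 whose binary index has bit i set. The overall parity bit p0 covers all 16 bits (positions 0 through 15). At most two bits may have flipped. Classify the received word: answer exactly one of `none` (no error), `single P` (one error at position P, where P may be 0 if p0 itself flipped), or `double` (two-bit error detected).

s1: b1⊕b3⊕b5⊕b7⊕b9⊕b11⊕b13⊕b15 = 0⊕1⊕0⊕1⊕1⊕0⊕0⊕1 = 0
s2: b2⊕b3⊕b6⊕b7⊕b10⊕b11⊕b14⊕b15 = 0⊕1⊕0⊕1⊕0⊕0⊕0⊕1 = 1
s4: b4⊕b5⊕b6⊕b7⊕b12⊕b13⊕b14⊕b15 = 0⊕0⊕0⊕1⊕0⊕0⊕0⊕1 = 0
s8: b8⊕b9⊕b10⊕b11⊕b12⊕b13⊕b14⊕b15 = 0⊕1⊕0⊕0⊕0⊕0⊕0⊕1 = 0
Syndrome (s8...s1) = 0010 → position 2.
Overall parity (XOR of all 16 bits, including p0): 1⊕0⊕0⊕1⊕0⊕0⊕0⊕1⊕0⊕1⊕0⊕0⊕0⊕0⊕0⊕1 = 1
Overall=1, syndrome position=2 → single-bit error at position 2.

single 2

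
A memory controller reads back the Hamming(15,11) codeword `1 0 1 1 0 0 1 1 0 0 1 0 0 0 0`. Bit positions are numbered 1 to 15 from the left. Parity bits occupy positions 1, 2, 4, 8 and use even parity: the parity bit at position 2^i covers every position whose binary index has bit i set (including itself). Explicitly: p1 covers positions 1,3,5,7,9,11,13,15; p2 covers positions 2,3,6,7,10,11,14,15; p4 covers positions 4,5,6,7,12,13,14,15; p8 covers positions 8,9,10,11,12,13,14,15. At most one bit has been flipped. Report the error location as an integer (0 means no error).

s1: b1⊕b3⊕b5⊕b7⊕b9⊕b11⊕b13⊕b15 = 1⊕1⊕0⊕1⊕0⊕1⊕0⊕0 = 0
s2: b2⊕b3⊕b6⊕b7⊕b10⊕b11⊕b14⊕b15 = 0⊕1⊕0⊕1⊕0⊕1⊕0⊕0 = 1
s4: b4⊕b5⊕b6⊕b7⊕b12⊕b13⊕b14⊕b15 = 1⊕0⊕0⊕1⊕0⊕0⊕0⊕0 = 0
s8: b8⊕b9⊕b10⊕b11⊕b12⊕b13⊕b14⊕b15 = 1⊕0⊕0⊕1⊕0⊕0⊕0⊕0 = 0
Syndrome (s8...s1) = 0010 → position 2.

2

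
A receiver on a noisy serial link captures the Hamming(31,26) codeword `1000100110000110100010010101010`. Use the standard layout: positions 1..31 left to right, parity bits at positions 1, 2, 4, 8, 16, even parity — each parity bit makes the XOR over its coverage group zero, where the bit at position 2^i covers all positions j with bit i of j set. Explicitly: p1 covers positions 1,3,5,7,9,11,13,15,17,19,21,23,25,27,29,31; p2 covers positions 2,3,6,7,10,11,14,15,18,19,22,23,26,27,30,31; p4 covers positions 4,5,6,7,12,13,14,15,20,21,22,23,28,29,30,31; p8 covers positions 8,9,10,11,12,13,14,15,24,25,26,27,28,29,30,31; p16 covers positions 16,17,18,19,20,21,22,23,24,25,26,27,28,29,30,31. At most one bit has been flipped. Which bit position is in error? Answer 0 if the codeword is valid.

0

s1: b1⊕b3⊕b5⊕b7⊕b9⊕b11⊕b13⊕b15⊕b17⊕b19⊕b21⊕b23⊕b25⊕b27⊕b29⊕b31 = 1⊕0⊕1⊕0⊕1⊕0⊕0⊕1⊕1⊕0⊕1⊕0⊕0⊕0⊕0⊕0 = 0
s2: b2⊕b3⊕b6⊕b7⊕b10⊕b11⊕b14⊕b15⊕b18⊕b19⊕b22⊕b23⊕b26⊕b27⊕b30⊕b31 = 0⊕0⊕0⊕0⊕0⊕0⊕1⊕1⊕0⊕0⊕0⊕0⊕1⊕0⊕1⊕0 = 0
s4: b4⊕b5⊕b6⊕b7⊕b12⊕b13⊕b14⊕b15⊕b20⊕b21⊕b22⊕b23⊕b28⊕b29⊕b30⊕b31 = 0⊕1⊕0⊕0⊕0⊕0⊕1⊕1⊕0⊕1⊕0⊕0⊕1⊕0⊕1⊕0 = 0
s8: b8⊕b9⊕b10⊕b11⊕b12⊕b13⊕b14⊕b15⊕b24⊕b25⊕b26⊕b27⊕b28⊕b29⊕b30⊕b31 = 1⊕1⊕0⊕0⊕0⊕0⊕1⊕1⊕1⊕0⊕1⊕0⊕1⊕0⊕1⊕0 = 0
s16: b16⊕b17⊕b18⊕b19⊕b20⊕b21⊕b22⊕b23⊕b24⊕b25⊕b26⊕b27⊕b28⊕b29⊕b30⊕b31 = 0⊕1⊕0⊕0⊕0⊕1⊕0⊕0⊕1⊕0⊕1⊕0⊕1⊕0⊕1⊕0 = 0
Syndrome (s16...s1) = 00000 → position 0 (no error).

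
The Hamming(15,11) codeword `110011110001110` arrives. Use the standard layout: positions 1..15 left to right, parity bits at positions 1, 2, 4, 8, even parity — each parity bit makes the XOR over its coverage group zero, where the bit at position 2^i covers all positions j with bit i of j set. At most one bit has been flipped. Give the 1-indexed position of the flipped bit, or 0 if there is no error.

s1: b1⊕b3⊕b5⊕b7⊕b9⊕b11⊕b13⊕b15 = 1⊕0⊕1⊕1⊕0⊕0⊕1⊕0 = 0
s2: b2⊕b3⊕b6⊕b7⊕b10⊕b11⊕b14⊕b15 = 1⊕0⊕1⊕1⊕0⊕0⊕1⊕0 = 0
s4: b4⊕b5⊕b6⊕b7⊕b12⊕b13⊕b14⊕b15 = 0⊕1⊕1⊕1⊕1⊕1⊕1⊕0 = 0
s8: b8⊕b9⊕b10⊕b11⊕b12⊕b13⊕b14⊕b15 = 1⊕0⊕0⊕0⊕1⊕1⊕1⊕0 = 0
Syndrome (s8...s1) = 0000 → position 0 (no error).

0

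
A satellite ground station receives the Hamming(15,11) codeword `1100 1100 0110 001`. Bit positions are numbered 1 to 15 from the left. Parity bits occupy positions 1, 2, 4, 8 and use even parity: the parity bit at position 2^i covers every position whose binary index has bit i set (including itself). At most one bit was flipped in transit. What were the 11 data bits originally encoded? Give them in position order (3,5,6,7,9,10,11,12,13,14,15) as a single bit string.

s1: b1⊕b3⊕b5⊕b7⊕b9⊕b11⊕b13⊕b15 = 1⊕0⊕1⊕0⊕0⊕1⊕0⊕1 = 0
s2: b2⊕b3⊕b6⊕b7⊕b10⊕b11⊕b14⊕b15 = 1⊕0⊕1⊕0⊕1⊕1⊕0⊕1 = 1
s4: b4⊕b5⊕b6⊕b7⊕b12⊕b13⊕b14⊕b15 = 0⊕1⊕1⊕0⊕0⊕0⊕0⊕1 = 1
s8: b8⊕b9⊕b10⊕b11⊕b12⊕b13⊕b14⊕b15 = 0⊕0⊕1⊕1⊕0⊕0⊕0⊕1 = 1
Syndrome (s8...s1) = 1110 → position 14.
Flip bit 14: corrected codeword = 110011000110011
Data bits at positions 3,5,6,7,9,10,11,12,13,14,15: 01100110011

01100110011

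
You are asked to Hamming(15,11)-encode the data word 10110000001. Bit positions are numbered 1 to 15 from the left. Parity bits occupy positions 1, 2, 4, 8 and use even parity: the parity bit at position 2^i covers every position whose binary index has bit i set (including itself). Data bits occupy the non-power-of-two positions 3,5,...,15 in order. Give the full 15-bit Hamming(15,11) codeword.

Place data bits at non-power-of-two positions: b3=1, b5=0, b6=1, b7=1, b9=0, b10=0, b11=0, b12=0, b13=0, b14=0, b15=1.
p1 = XOR of data positions {3,5,7,9,11,13,15} = 1⊕0⊕1⊕0⊕0⊕0⊕1 = 1
p2 = XOR of data positions {3,6,7,10,11,14,15} = 1⊕1⊕1⊕0⊕0⊕0⊕1 = 0
p4 = XOR of data positions {5,6,7,12,13,14,15} = 0⊕1⊕1⊕0⊕0⊕0⊕1 = 1
p8 = XOR of data positions {9,10,11,12,13,14,15} = 0⊕0⊕0⊕0⊕0⊕0⊕1 = 1
Codeword b1..b15 = 101101110000001

101101110000001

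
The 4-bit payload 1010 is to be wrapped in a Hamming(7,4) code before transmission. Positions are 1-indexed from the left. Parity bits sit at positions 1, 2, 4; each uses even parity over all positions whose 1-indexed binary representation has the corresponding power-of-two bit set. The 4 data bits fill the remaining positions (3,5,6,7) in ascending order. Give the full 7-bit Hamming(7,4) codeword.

Place data bits at non-power-of-two positions: b3=1, b5=0, b6=1, b7=0.
p1 = XOR of data positions {3,5,7} = 1⊕0⊕0 = 1
p2 = XOR of data positions {3,6,7} = 1⊕1⊕0 = 0
p4 = XOR of data positions {5,6,7} = 0⊕1⊕0 = 1
Codeword b1..b7 = 1011010

1011010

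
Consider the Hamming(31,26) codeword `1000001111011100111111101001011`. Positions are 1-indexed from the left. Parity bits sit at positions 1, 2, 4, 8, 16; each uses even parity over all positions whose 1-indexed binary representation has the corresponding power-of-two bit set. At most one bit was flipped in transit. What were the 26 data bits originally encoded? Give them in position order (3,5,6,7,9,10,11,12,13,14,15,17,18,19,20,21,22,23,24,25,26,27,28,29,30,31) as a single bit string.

00011101110111110101001011

s1: b1⊕b3⊕b5⊕b7⊕b9⊕b11⊕b13⊕b15⊕b17⊕b19⊕b21⊕b23⊕b25⊕b27⊕b29⊕b31 = 1⊕0⊕0⊕1⊕1⊕0⊕1⊕0⊕1⊕1⊕1⊕1⊕1⊕0⊕0⊕1 = 0
s2: b2⊕b3⊕b6⊕b7⊕b10⊕b11⊕b14⊕b15⊕b18⊕b19⊕b22⊕b23⊕b26⊕b27⊕b30⊕b31 = 0⊕0⊕0⊕1⊕1⊕0⊕1⊕0⊕1⊕1⊕1⊕1⊕0⊕0⊕1⊕1 = 1
s4: b4⊕b5⊕b6⊕b7⊕b12⊕b13⊕b14⊕b15⊕b20⊕b21⊕b22⊕b23⊕b28⊕b29⊕b30⊕b31 = 0⊕0⊕0⊕1⊕1⊕1⊕1⊕0⊕1⊕1⊕1⊕1⊕1⊕0⊕1⊕1 = 1
s8: b8⊕b9⊕b10⊕b11⊕b12⊕b13⊕b14⊕b15⊕b24⊕b25⊕b26⊕b27⊕b28⊕b29⊕b30⊕b31 = 1⊕1⊕1⊕0⊕1⊕1⊕1⊕0⊕0⊕1⊕0⊕0⊕1⊕0⊕1⊕1 = 0
s16: b16⊕b17⊕b18⊕b19⊕b20⊕b21⊕b22⊕b23⊕b24⊕b25⊕b26⊕b27⊕b28⊕b29⊕b30⊕b31 = 0⊕1⊕1⊕1⊕1⊕1⊕1⊕1⊕0⊕1⊕0⊕0⊕1⊕0⊕1⊕1 = 1
Syndrome (s16...s1) = 10110 → position 22.
Flip bit 22: corrected codeword = 1000001111011100111110101001011
Data bits at positions 3,5,6,7,9,10,11,12,13,14,15,17,18,19,20,21,22,23,24,25,26,27,28,29,30,31: 00011101110111110101001011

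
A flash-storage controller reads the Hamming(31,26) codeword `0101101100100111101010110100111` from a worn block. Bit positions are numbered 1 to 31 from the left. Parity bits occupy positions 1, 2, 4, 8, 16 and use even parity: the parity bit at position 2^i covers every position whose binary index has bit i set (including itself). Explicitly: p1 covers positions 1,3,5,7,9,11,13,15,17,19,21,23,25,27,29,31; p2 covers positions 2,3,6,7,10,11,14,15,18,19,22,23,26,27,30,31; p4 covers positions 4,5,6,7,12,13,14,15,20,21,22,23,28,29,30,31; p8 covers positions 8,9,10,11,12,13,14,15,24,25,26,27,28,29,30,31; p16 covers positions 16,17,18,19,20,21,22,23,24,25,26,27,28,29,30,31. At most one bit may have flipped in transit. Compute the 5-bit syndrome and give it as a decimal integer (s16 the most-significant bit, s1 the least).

8

s1: b1⊕b3⊕b5⊕b7⊕b9⊕b11⊕b13⊕b15⊕b17⊕b19⊕b21⊕b23⊕b25⊕b27⊕b29⊕b31 = 0⊕0⊕1⊕1⊕0⊕1⊕0⊕1⊕1⊕1⊕1⊕1⊕0⊕0⊕1⊕1 = 0
s2: b2⊕b3⊕b6⊕b7⊕b10⊕b11⊕b14⊕b15⊕b18⊕b19⊕b22⊕b23⊕b26⊕b27⊕b30⊕b31 = 1⊕0⊕0⊕1⊕0⊕1⊕1⊕1⊕0⊕1⊕0⊕1⊕1⊕0⊕1⊕1 = 0
s4: b4⊕b5⊕b6⊕b7⊕b12⊕b13⊕b14⊕b15⊕b20⊕b21⊕b22⊕b23⊕b28⊕b29⊕b30⊕b31 = 1⊕1⊕0⊕1⊕0⊕0⊕1⊕1⊕0⊕1⊕0⊕1⊕0⊕1⊕1⊕1 = 0
s8: b8⊕b9⊕b10⊕b11⊕b12⊕b13⊕b14⊕b15⊕b24⊕b25⊕b26⊕b27⊕b28⊕b29⊕b30⊕b31 = 1⊕0⊕0⊕1⊕0⊕0⊕1⊕1⊕1⊕0⊕1⊕0⊕0⊕1⊕1⊕1 = 1
s16: b16⊕b17⊕b18⊕b19⊕b20⊕b21⊕b22⊕b23⊕b24⊕b25⊕b26⊕b27⊕b28⊕b29⊕b30⊕b31 = 1⊕1⊕0⊕1⊕0⊕1⊕0⊕1⊕1⊕0⊕1⊕0⊕0⊕1⊕1⊕1 = 0
Syndrome (s16...s1) = 01000 → position 8.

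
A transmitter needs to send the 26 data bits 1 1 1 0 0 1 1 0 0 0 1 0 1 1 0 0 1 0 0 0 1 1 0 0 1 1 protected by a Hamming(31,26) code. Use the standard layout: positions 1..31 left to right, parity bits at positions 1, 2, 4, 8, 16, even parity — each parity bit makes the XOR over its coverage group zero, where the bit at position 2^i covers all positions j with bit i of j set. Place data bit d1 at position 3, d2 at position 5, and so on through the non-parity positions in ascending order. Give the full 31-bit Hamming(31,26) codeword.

Place data bits at non-power-of-two positions: b3=1, b5=1, b6=1, b7=0, b9=0, b10=1, b11=1, b12=0, b13=0, b14=0, b15=1, b17=0, b18=1, b19=1, b20=0, b21=0, b22=1, b23=0, b24=0, b25=0, b26=1, b27=1, b28=0, b29=0, b30=1, b31=1.
p1 = XOR of data positions {3,5,7,9,11,13,15,17,19,21,23,25,27,29,31} = 1⊕1⊕0⊕0⊕1⊕0⊕1⊕0⊕1⊕0⊕0⊕0⊕1⊕0⊕1 = 1
p2 = XOR of data positions {3,6,7,10,11,14,15,18,19,22,23,26,27,30,31} = 1⊕1⊕0⊕1⊕1⊕0⊕1⊕1⊕1⊕1⊕0⊕1⊕1⊕1⊕1 = 0
p4 = XOR of data positions {5,6,7,12,13,14,15,20,21,22,23,28,29,30,31} = 1⊕1⊕0⊕0⊕0⊕0⊕1⊕0⊕0⊕1⊕0⊕0⊕0⊕1⊕1 = 0
p8 = XOR of data positions {9,10,11,12,13,14,15,24,25,26,27,28,29,30,31} = 0⊕1⊕1⊕0⊕0⊕0⊕1⊕0⊕0⊕1⊕1⊕0⊕0⊕1⊕1 = 1
p16 = XOR of data positions {17,18,19,20,21,22,23,24,25,26,27,28,29,30,31} = 0⊕1⊕1⊕0⊕0⊕1⊕0⊕0⊕0⊕1⊕1⊕0⊕0⊕1⊕1 = 1
Codeword b1..b31 = 1010110101100011011001000110011

1010110101100011011001000110011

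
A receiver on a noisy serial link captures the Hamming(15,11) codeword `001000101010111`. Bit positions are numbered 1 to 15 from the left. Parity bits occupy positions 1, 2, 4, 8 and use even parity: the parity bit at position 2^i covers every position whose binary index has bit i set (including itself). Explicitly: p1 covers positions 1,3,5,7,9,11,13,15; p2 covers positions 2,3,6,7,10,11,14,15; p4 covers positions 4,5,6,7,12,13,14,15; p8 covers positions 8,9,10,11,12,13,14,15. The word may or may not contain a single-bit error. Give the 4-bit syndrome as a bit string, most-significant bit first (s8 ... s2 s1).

1010

s1: b1⊕b3⊕b5⊕b7⊕b9⊕b11⊕b13⊕b15 = 0⊕1⊕0⊕1⊕1⊕1⊕1⊕1 = 0
s2: b2⊕b3⊕b6⊕b7⊕b10⊕b11⊕b14⊕b15 = 0⊕1⊕0⊕1⊕0⊕1⊕1⊕1 = 1
s4: b4⊕b5⊕b6⊕b7⊕b12⊕b13⊕b14⊕b15 = 0⊕0⊕0⊕1⊕0⊕1⊕1⊕1 = 0
s8: b8⊕b9⊕b10⊕b11⊕b12⊕b13⊕b14⊕b15 = 0⊕1⊕0⊕1⊕0⊕1⊕1⊕1 = 1
Syndrome (s8...s1) = 1010 → position 10.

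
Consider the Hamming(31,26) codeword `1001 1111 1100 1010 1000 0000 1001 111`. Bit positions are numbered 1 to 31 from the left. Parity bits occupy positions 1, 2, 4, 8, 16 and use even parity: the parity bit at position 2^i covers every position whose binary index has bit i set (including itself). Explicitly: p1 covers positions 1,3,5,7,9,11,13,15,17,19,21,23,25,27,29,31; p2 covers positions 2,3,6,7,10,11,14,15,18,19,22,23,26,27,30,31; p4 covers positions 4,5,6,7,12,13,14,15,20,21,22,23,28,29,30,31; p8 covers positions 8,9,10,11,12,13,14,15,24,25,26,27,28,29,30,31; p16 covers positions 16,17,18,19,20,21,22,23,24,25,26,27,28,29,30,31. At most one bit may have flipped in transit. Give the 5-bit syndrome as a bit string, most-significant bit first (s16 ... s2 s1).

00000

s1: b1⊕b3⊕b5⊕b7⊕b9⊕b11⊕b13⊕b15⊕b17⊕b19⊕b21⊕b23⊕b25⊕b27⊕b29⊕b31 = 1⊕0⊕1⊕1⊕1⊕0⊕1⊕1⊕1⊕0⊕0⊕0⊕1⊕0⊕1⊕1 = 0
s2: b2⊕b3⊕b6⊕b7⊕b10⊕b11⊕b14⊕b15⊕b18⊕b19⊕b22⊕b23⊕b26⊕b27⊕b30⊕b31 = 0⊕0⊕1⊕1⊕1⊕0⊕0⊕1⊕0⊕0⊕0⊕0⊕0⊕0⊕1⊕1 = 0
s4: b4⊕b5⊕b6⊕b7⊕b12⊕b13⊕b14⊕b15⊕b20⊕b21⊕b22⊕b23⊕b28⊕b29⊕b30⊕b31 = 1⊕1⊕1⊕1⊕0⊕1⊕0⊕1⊕0⊕0⊕0⊕0⊕1⊕1⊕1⊕1 = 0
s8: b8⊕b9⊕b10⊕b11⊕b12⊕b13⊕b14⊕b15⊕b24⊕b25⊕b26⊕b27⊕b28⊕b29⊕b30⊕b31 = 1⊕1⊕1⊕0⊕0⊕1⊕0⊕1⊕0⊕1⊕0⊕0⊕1⊕1⊕1⊕1 = 0
s16: b16⊕b17⊕b18⊕b19⊕b20⊕b21⊕b22⊕b23⊕b24⊕b25⊕b26⊕b27⊕b28⊕b29⊕b30⊕b31 = 0⊕1⊕0⊕0⊕0⊕0⊕0⊕0⊕0⊕1⊕0⊕0⊕1⊕1⊕1⊕1 = 0
Syndrome (s16...s1) = 00000 → position 0 (no error).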